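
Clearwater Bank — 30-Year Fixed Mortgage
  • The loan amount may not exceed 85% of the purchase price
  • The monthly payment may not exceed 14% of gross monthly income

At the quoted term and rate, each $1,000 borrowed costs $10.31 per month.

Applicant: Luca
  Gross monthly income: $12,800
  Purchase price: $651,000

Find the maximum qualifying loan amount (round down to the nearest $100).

$173,800

Payment cap: 14% × $12,800 = $1,792/month.
At $10.31 per $1,000, that supports 1,792/10.31 × 1,000 ≈ $173,811 → $173,800.
LTV cap: 85% × $651,000 = $553,350 → $553,300.
Binding constraint: payment-to-income.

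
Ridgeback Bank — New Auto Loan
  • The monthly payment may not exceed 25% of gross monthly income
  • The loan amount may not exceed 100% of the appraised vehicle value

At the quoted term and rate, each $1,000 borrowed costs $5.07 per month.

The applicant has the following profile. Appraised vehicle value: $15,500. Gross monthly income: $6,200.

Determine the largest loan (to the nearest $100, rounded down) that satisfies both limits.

$15,500

Payment cap: 25% × $6,200 = $1,550/month.
At $5.07 per $1,000, that supports 1,550/5.07 × 1,000 ≈ $305,719 → $305,700.
LTV cap: 100% × $15,500 = $15,500 → $15,500.
Binding constraint: loan-to-value.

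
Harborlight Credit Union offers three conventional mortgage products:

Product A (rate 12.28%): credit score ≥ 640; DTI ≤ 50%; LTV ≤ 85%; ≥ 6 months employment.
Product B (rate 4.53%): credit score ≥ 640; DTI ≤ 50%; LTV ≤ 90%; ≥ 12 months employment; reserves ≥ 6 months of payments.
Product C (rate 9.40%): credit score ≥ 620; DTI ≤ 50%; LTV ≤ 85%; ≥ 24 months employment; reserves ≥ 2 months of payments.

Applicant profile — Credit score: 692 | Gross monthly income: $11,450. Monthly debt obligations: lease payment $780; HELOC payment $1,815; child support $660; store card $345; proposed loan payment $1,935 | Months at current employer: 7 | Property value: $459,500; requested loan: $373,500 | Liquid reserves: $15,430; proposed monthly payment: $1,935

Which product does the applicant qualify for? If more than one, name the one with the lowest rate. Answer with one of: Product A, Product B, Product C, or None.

Total debts = (780 + 1,815 + 660 + 345 + 1,935) = 5,535; DTI = 5,535/11,450 = 48.3%.
LTV = 373,500/459,500 = 81.3%.
Reserves = 15,430/1,935 = 8.0 months.
Product A: score 692 ≥ 640; DTI 48.3% ≤ 50%; LTV 81.3% ≤ 85%; employment 7 ≥ 6 mo → qualifies.
Product B: score 692 ≥ 640; DTI 48.3% ≤ 50%; LTV 81.3% ≤ 90%; employment 7 < 12 mo; reserves 8.0 ≥ 6 mo → does not qualify.
Product C: score 692 ≥ 620; DTI 48.3% ≤ 50%; LTV 81.3% ≤ 85%; employment 7 < 24 mo; reserves 8.0 ≥ 2 mo → does not qualify.

Product A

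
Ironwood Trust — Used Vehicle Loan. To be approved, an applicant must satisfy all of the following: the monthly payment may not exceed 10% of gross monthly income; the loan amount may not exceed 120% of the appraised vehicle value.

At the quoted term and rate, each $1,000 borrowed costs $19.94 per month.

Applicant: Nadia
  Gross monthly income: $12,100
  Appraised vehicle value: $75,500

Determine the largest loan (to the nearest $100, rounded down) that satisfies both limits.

$60,600

Payment cap: 10% × $12,100 = $1,210/month.
At $19.94 per $1,000, that supports 1,210/19.94 × 1,000 ≈ $60,682 → $60,600.
LTV cap: 120% × $75,500 = $90,600 → $90,600.
Binding constraint: payment-to-income.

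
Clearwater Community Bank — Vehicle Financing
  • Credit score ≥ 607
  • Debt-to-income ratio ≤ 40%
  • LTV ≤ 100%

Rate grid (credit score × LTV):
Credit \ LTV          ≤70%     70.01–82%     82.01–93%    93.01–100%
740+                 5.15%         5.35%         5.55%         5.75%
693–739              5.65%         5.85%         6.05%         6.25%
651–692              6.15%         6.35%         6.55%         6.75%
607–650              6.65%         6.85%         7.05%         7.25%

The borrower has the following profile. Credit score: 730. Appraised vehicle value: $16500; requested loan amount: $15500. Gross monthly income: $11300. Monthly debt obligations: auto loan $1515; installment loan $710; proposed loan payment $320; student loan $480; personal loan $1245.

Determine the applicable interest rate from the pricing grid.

Credit score 730 ≥ 607; Total monthly debts = (1,515 + 710 + 320 + 480 + 1,245) = 4,270. Debt-to-income = 4,270/11,300 = 37.8% — meets 40% limit
LTV: 15,500 ÷ 16,500 = 93.9%, within 100% cap
Score 730 is in the 693–739 band; LTV 93.9% is in the 93.01–100% band → 6.25%.

6.25%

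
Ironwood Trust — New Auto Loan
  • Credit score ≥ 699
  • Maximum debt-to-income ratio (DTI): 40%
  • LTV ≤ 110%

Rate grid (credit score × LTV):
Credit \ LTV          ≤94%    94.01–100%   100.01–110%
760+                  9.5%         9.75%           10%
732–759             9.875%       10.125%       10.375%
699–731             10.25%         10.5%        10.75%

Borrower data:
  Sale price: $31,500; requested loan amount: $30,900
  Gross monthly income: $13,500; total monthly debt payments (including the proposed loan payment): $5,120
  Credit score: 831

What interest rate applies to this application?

9.75%

Credit score 831 ≥ 699; DTI = 5,120/13,500 = 37.9% ≤ 40%
Loan-to-value = 30,900/31,500 = 98.1% — pass (110% max)
Credit 831 → row 760+; LTV 98.1% → column 94.01–100%. Grid cell → 9.75%.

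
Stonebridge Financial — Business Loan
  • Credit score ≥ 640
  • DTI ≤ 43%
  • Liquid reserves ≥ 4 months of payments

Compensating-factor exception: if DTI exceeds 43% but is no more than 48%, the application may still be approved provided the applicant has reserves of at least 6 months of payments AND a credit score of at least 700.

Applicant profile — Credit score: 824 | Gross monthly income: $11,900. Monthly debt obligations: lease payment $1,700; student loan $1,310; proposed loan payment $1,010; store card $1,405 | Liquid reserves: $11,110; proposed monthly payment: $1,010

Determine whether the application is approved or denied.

Approved

Credit score 824 ≥ 640 (meets base)
Total debts = (1,700 + 1,310 + 1,010 + 1,405) = 5,425. DTI: 5,425 ÷ 11,900 = 45.6%, over the 43% base limit.
Reserves: 11,110 ÷ 1,010 = 11.0 months (meets 4-month minimum)
45.6% falls in the override range (43%–48%), so the compensating-factor test applies.
Override check — reserves: 11.0 mo (ok); score: 824 (ok).
Both compensating conditions met → exception applies.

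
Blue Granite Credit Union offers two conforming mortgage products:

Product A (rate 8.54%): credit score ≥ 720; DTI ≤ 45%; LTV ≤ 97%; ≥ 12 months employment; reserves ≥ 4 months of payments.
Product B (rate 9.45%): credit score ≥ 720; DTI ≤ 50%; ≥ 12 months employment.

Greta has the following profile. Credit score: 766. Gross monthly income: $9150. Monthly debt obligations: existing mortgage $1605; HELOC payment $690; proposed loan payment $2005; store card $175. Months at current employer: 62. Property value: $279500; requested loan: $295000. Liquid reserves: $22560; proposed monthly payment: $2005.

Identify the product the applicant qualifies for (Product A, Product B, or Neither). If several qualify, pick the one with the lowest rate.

Product B

Total debts = (1,605 + 690 + 2,005 + 175) = 4,475; DTI = 4,475/9,150 = 48.9%.
LTV = 295,000/279,500 = 105.5%.
Reserves = 22,560/2,005 = 11.3 months.
Product A: score 766 ≥ 720; DTI 48.9% > 45%; LTV 105.5% > 97%; employment 62 ≥ 12 mo; reserves 11.3 ≥ 4 mo → does not qualify.
Product B: score 766 ≥ 720; DTI 48.9% ≤ 50%; employment 62 ≥ 12 mo → qualifies.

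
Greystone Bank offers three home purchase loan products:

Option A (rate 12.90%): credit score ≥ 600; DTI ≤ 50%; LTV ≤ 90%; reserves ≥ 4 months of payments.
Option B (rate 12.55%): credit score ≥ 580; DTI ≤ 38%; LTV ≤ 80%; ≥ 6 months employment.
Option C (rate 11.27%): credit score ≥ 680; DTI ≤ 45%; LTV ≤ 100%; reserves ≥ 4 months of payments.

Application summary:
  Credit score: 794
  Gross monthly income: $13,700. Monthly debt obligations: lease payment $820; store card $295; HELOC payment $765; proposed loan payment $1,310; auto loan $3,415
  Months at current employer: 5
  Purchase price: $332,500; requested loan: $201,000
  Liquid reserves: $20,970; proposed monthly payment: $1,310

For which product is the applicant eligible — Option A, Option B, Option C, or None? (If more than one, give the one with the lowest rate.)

Option A

Total debts = (820 + 295 + 765 + 1,310 + 3,415) = 6,605; DTI = 6,605/13,700 = 48.2%.
LTV = 201,000/332,500 = 60.5%.
Reserves = 20,970/1,310 = 16.0 months.
Option A: score 794 ≥ 600; DTI 48.2% ≤ 50%; LTV 60.5% ≤ 90%; reserves 16.0 ≥ 4 mo → qualifies.
Option B: score 794 ≥ 580; DTI 48.2% > 38%; LTV 60.5% ≤ 80%; employment 5 < 6 mo → does not qualify.
Option C: score 794 ≥ 680; DTI 48.2% > 45%; LTV 60.5% ≤ 100%; reserves 16.0 ≥ 4 mo → does not qualify.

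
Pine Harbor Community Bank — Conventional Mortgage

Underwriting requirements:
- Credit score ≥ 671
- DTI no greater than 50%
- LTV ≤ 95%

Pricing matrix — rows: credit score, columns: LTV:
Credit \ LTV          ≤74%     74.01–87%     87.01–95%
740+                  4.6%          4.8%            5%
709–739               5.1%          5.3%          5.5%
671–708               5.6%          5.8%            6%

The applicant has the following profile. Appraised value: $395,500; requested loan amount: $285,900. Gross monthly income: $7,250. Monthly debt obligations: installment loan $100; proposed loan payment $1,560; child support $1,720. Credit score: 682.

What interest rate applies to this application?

5.6%

Credit score 682 ≥ 671; Total monthly debts = (100 + 1,560 + 1,720) = 3,380. Debt-to-income = 3,380/7,250 = 46.6% — meets 50% limit
Loan-to-value = 285,900/395,500 = 72.3% — pass (95% max)
Row: 682 falls in 671–708. Column: 72.3% falls in ≤74%. Rate = 5.6%.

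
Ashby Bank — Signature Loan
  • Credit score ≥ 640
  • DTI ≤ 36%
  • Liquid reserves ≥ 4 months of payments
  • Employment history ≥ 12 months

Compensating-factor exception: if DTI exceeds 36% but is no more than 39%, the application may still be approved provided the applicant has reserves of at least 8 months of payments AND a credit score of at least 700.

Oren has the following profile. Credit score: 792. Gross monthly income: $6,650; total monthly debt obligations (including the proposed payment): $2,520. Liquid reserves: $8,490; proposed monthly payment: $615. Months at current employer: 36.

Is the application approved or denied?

Approved

Credit score 792 ≥ 640 (meets base)
DTI: 2,520 ÷ 6,650 = 37.9%, over the 36% base limit.
Liquid reserves cover 8,490/615 = 13.8 months — ≥ 4 required
Employment 36 ≥ 12 months
DTI 37.9% is within the 36%–39% exception band; checking compensating factors.
Override check — reserves: 13.8 mo (ok); score: 792 (ok).
Both compensating conditions met → exception applies.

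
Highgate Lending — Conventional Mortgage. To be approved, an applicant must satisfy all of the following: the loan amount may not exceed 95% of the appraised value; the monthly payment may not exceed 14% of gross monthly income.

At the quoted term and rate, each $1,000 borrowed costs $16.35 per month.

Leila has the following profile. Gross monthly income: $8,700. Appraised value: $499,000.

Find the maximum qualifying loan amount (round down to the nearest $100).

$74,400

Payment cap: 14% × $8,700 = $1,218/month.
At $16.35 per $1,000, that supports 1,218/16.35 × 1,000 ≈ $74,495 → $74,400.
LTV cap: 95% × $499,000 = $474,050 → $474,000.
Binding constraint: payment-to-income.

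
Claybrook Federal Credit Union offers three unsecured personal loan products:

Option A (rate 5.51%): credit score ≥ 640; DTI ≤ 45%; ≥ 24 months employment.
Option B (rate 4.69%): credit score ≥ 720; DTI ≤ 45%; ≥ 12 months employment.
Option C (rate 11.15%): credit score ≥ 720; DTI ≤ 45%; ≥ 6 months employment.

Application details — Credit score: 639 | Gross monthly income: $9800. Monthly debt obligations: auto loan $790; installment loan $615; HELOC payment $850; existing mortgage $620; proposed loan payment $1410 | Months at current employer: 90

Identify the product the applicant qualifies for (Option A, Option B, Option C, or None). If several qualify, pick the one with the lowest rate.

Total debts = (790 + 615 + 850 + 620 + 1,410) = 4,285; DTI = 4,285/9,800 = 43.7%.
Option A: score 639 < 640; DTI 43.7% ≤ 45%; employment 90 ≥ 24 mo → does not qualify.
Option B: score 639 < 720; DTI 43.7% ≤ 45%; employment 90 ≥ 12 mo → does not qualify.
Option C: score 639 < 720; DTI 43.7% ≤ 45%; employment 90 ≥ 6 mo → does not qualify.

None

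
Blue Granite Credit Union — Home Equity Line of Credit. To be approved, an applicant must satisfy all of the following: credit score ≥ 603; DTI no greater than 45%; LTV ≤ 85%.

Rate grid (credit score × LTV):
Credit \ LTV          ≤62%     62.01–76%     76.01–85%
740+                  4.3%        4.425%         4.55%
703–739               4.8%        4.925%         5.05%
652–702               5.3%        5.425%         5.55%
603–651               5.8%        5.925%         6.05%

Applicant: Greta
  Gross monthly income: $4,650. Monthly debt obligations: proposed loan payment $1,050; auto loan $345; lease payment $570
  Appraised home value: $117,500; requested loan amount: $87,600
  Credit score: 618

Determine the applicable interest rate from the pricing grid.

Credit score 618 ≥ 603; Total monthly debts = (1,050 + 345 + 570) = 1,965. Debt-to-income = 1,965/4,650 = 42.3% — meets 45% limit
LTV = 87,600/117,500 = 74.6% ≤ 85%
Score 618 is in the 603–651 band; LTV 74.6% is in the 62.01–76% band → 5.925%.

5.925%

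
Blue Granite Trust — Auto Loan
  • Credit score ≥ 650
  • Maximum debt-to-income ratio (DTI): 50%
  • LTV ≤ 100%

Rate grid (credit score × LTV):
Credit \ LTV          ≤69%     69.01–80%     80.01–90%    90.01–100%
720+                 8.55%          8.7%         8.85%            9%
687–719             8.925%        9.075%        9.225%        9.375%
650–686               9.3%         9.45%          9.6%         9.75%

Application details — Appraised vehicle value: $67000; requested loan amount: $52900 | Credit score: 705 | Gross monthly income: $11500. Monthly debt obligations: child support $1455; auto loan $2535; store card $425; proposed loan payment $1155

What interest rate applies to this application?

Credit score 705 ≥ 650; Total monthly debts = (1,455 + 2,535 + 425 + 1,155) = 5,570. DTI = 5,570/11,500 = 48.4% ≤ 50%
LTV = 52,900/67,000 = 79% ≤ 100%
Credit 705 → row 687–719; LTV 79% → column 69.01–80%. Grid cell → 9.075%.

9.075%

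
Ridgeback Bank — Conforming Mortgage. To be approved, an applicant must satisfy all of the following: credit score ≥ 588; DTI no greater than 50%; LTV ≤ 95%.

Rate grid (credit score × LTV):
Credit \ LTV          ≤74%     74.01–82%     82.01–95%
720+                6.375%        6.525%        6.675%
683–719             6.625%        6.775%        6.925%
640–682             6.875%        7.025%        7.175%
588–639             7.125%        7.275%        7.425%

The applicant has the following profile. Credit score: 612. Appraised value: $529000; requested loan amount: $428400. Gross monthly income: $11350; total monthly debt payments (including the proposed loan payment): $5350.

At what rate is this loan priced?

7.275%

Credit score 612 ≥ 588; DTI = 5,350/11,350 = 47.1% ≤ 50%
LTV = 428,400/529,000 = 81% ≤ 95%
Credit 612 → row 588–639; LTV 81% → column 74.01–82%. Grid cell → 7.275%.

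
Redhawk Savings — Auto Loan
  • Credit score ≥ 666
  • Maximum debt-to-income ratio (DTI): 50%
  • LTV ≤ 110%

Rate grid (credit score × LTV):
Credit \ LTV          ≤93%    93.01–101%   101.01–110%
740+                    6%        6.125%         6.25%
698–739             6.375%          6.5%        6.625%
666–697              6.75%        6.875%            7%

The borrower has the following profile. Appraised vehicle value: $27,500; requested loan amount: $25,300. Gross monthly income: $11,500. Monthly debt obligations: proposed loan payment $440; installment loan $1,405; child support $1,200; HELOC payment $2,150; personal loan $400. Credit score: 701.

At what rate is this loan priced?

6.375%

Credit score 701 ≥ 666; Total monthly debts = (440 + 1,405 + 1,200 + 2,150 + 400) = 5,595. DTI = 5,595/11,500 = 48.7% ≤ 50%
LTV: 25,300 ÷ 27,500 = 92%, within 110% cap
Score 701 is in the 698–739 band; LTV 92% is in the ≤93% band → 6.375%.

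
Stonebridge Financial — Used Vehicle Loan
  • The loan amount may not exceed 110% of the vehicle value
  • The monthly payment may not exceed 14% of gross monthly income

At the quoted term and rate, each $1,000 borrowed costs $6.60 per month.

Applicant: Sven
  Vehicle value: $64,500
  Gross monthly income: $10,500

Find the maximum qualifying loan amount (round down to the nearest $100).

Payment cap: 14% × $10,500 = $1,470/month.
At $6.60 per $1,000, that supports 1,470/6.60 × 1,000 ≈ $222,727 → $222,700.
LTV cap: 110% × $64,500 = $70,950 → $70,900.
Binding constraint: loan-to-value.

$70,900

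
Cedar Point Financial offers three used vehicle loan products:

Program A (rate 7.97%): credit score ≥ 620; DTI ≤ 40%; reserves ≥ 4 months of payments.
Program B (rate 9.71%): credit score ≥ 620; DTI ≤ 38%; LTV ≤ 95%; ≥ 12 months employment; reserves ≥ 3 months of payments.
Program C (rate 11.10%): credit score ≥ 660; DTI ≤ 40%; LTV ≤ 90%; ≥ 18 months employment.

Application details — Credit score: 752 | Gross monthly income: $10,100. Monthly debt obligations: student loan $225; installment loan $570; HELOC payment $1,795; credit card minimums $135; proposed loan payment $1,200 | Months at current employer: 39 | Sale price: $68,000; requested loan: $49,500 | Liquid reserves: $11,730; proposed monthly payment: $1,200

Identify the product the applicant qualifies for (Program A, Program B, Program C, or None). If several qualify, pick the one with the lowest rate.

Program A

Total debts = (225 + 570 + 1,795 + 135 + 1,200) = 3,925; DTI = 3,925/10,100 = 38.9%.
LTV = 49,500/68,000 = 72.8%.
Reserves = 11,730/1,200 = 9.8 months.
Program A: score 752 ≥ 620; DTI 38.9% ≤ 40%; reserves 9.8 ≥ 4 mo → qualifies.
Program B: score 752 ≥ 620; DTI 38.9% > 38%; LTV 72.8% ≤ 95%; employment 39 ≥ 12 mo; reserves 9.8 ≥ 3 mo → does not qualify.
Program C: score 752 ≥ 660; DTI 38.9% ≤ 40%; LTV 72.8% ≤ 90%; employment 39 ≥ 18 mo → qualifies.
Qualifying: Program A, Program C. Lowest rate is 7.97% → Program A.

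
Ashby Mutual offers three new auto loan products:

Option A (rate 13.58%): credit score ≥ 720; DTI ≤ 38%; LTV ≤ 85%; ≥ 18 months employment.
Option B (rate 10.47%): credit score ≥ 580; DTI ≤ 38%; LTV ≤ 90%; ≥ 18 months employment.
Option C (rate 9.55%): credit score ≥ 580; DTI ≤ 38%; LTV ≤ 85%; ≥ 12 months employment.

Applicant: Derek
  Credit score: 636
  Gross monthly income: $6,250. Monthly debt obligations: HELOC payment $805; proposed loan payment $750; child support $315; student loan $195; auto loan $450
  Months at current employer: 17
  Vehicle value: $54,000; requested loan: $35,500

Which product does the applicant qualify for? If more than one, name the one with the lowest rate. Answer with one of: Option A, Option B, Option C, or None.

None

Total debts = (805 + 750 + 315 + 195 + 450) = 2,515; DTI = 2,515/6,250 = 40.2%.
LTV = 35,500/54,000 = 65.7%.
Option A: score 636 < 720; DTI 40.2% > 38%; LTV 65.7% ≤ 85%; employment 17 < 18 mo → does not qualify.
Option B: score 636 ≥ 580; DTI 40.2% > 38%; LTV 65.7% ≤ 90%; employment 17 < 18 mo → does not qualify.
Option C: score 636 ≥ 580; DTI 40.2% > 38%; LTV 65.7% ≤ 85%; employment 17 ≥ 12 mo → does not qualify.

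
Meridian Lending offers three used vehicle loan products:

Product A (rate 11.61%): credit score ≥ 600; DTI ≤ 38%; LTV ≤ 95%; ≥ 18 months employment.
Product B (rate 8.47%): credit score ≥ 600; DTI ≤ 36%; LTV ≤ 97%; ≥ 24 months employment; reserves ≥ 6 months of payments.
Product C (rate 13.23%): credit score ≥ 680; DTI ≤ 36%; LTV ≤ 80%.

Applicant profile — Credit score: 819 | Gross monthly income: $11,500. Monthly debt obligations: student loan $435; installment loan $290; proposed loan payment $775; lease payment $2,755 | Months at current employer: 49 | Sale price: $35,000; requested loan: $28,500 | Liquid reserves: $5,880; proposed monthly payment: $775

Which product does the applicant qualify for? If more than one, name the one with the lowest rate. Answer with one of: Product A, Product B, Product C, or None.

Product A

Total debts = (435 + 290 + 775 + 2,755) = 4,255; DTI = 4,255/11,500 = 37%.
LTV = 28,500/35,000 = 81.4%.
Reserves = 5,880/775 = 7.6 months.
Product A: score 819 ≥ 600; DTI 37% ≤ 38%; LTV 81.4% ≤ 95%; employment 49 ≥ 18 mo → qualifies.
Product B: score 819 ≥ 600; DTI 37% > 36%; LTV 81.4% ≤ 97%; employment 49 ≥ 24 mo; reserves 7.6 ≥ 6 mo → does not qualify.
Product C: score 819 ≥ 680; DTI 37% > 36%; LTV 81.4% > 80% → does not qualify.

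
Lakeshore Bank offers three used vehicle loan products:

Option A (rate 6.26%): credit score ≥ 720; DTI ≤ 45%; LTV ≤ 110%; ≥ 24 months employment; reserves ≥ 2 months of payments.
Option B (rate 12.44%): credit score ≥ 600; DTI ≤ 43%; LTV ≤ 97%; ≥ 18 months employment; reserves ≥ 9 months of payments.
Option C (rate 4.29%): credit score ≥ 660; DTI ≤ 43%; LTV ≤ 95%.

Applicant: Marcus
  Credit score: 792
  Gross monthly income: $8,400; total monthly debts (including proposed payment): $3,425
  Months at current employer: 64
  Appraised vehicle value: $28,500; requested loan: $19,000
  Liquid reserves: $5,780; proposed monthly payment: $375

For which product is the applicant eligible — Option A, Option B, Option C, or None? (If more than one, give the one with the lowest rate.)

Option C

DTI = 3,425/8,400 = 40.8%.
LTV = 19,000/28,500 = 66.7%.
Reserves = 5,780/375 = 15.4 months.
Option A: score 792 ≥ 720; DTI 40.8% ≤ 45%; LTV 66.7% ≤ 110%; employment 64 ≥ 24 mo; reserves 15.4 ≥ 2 mo → qualifies.
Option B: score 792 ≥ 600; DTI 40.8% ≤ 43%; LTV 66.7% ≤ 97%; employment 64 ≥ 18 mo; reserves 15.4 ≥ 9 mo → qualifies.
Option C: score 792 ≥ 660; DTI 40.8% ≤ 43%; LTV 66.7% ≤ 95% → qualifies.
Qualifying: Option A, Option B, Option C. Lowest rate is 4.29% → Option C.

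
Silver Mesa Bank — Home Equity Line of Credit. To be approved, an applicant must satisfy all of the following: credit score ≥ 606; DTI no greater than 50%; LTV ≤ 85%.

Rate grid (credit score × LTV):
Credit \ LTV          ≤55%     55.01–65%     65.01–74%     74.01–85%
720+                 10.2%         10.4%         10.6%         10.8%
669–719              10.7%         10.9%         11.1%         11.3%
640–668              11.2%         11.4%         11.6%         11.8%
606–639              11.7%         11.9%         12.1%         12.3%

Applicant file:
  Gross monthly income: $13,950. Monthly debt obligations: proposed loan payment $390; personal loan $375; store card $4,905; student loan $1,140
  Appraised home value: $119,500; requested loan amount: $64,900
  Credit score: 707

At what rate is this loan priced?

10.7%

Credit score 707 ≥ 606; Total monthly debts = (390 + 375 + 4,905 + 1,140) = 6,810. Debt-to-income = 6,810/13,950 = 48.8% — meets 50% limit
LTV: 64,900 ÷ 119,500 = 54.3%, within 85% cap
Row: 707 falls in 669–719. Column: 54.3% falls in ≤55%. Rate = 10.7%.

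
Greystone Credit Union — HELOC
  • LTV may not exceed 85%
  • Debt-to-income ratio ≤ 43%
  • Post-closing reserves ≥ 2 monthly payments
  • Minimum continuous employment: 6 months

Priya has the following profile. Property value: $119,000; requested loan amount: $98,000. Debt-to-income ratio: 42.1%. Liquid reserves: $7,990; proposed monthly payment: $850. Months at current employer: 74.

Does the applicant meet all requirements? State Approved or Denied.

LTV = 98,000/119,000 = 82.4% ≤ 85%
DTI 42.1% ≤ 43%
Reserves: 7,990 ÷ 850 = 9.4 months (meets 2-month minimum)
Employment 74 ≥ 6 months
All criteria satisfied.

Approved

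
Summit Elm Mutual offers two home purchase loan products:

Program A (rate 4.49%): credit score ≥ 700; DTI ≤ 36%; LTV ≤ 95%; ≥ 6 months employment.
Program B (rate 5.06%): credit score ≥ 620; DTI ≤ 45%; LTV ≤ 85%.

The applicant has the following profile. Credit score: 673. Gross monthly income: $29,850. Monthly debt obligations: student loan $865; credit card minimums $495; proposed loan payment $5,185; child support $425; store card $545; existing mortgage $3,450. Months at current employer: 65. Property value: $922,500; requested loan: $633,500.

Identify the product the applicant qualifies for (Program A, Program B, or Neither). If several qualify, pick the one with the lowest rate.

Total debts = (865 + 495 + 5,185 + 425 + 545 + 3,450) = 10,965; DTI = 10,965/29,850 = 36.7%.
LTV = 633,500/922,500 = 68.7%.
Program A: score 673 < 700; DTI 36.7% > 36%; LTV 68.7% ≤ 95%; employment 65 ≥ 6 mo → does not qualify.
Program B: score 673 ≥ 620; DTI 36.7% ≤ 45%; LTV 68.7% ≤ 85% → qualifies.

Program B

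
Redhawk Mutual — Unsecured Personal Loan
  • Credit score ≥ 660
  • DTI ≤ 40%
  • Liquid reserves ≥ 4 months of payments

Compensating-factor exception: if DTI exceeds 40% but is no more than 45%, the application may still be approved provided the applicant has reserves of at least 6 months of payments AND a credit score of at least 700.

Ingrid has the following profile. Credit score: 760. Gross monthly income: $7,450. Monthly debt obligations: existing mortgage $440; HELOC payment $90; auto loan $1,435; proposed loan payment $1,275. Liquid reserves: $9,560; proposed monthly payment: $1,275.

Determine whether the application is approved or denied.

Credit score 760 ≥ 660 (meets base)
Total debts = (440 + 90 + 1,435 + 1,275) = 3,240. DTI: 3,240 ÷ 7,450 = 43.5%, over the 40% base limit.
Reserves = 9,560/1,275 = 7.5 months ≥ 4
43.5% falls in the override range (40%–45%), so the compensating-factor test applies.
Override check — reserves: 7.5 mo (ok); score: 760 (ok).
Both override conditions satisfied; DTI exception granted.

Approved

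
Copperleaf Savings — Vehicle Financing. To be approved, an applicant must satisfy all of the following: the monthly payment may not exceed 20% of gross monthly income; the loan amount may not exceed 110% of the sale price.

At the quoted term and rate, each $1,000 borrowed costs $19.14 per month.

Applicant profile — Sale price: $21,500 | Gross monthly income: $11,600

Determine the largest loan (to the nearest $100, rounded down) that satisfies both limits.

Payment cap: 20% × $11,600 = $2,320/month.
At $19.14 per $1,000, that supports 2,320/19.14 × 1,000 ≈ $121,212 → $121,200.
LTV cap: 110% × $21,500 = $23,650 → $23,600.
Binding constraint: loan-to-value.

$23,600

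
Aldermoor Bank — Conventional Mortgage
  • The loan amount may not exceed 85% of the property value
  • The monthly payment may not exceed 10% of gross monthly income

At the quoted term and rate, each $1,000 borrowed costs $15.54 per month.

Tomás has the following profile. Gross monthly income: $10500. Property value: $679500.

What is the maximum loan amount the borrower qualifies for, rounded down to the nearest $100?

$67,500

Payment cap: 10% × $10,500 = $1,050/month.
At $15.54 per $1,000, that supports 1,050/15.54 × 1,000 ≈ $67,567 → $67,500.
LTV cap: 85% × $679,500 = $577,575 → $577,500.
Binding constraint: payment-to-income.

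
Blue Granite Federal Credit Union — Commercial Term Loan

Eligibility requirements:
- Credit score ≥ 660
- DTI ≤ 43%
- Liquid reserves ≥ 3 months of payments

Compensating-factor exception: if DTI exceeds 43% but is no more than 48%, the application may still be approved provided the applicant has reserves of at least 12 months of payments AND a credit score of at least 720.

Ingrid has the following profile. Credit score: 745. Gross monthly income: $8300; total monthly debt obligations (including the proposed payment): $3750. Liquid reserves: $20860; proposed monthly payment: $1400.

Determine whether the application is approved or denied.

Approved

Credit score 745 ≥ 660 (meets base)
DTI: 3,750 ÷ 8,300 = 45.2%, over the 43% base limit.
Reserves = 20,860/1,400 = 14.9 months ≥ 3
45.2% falls in the override range (43%–48%), so the compensating-factor test applies.
Reserves 14.9 ≥ 12 months; credit score 745 ≥ 720.
Both compensating conditions met → exception applies.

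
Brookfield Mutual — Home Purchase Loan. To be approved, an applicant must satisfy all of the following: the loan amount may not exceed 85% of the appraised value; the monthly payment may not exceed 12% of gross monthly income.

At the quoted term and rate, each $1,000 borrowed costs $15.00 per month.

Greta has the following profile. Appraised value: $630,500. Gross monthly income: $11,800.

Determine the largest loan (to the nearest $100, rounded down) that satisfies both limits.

Payment cap: 12% × $11,800 = $1,416/month.
At $15.00 per $1,000, that supports 1,416/15.00 × 1,000 ≈ $94,400 → $94,400.
LTV cap: 85% × $630,500 = $535,925 → $535,900.
Binding constraint: payment-to-income.

$94,400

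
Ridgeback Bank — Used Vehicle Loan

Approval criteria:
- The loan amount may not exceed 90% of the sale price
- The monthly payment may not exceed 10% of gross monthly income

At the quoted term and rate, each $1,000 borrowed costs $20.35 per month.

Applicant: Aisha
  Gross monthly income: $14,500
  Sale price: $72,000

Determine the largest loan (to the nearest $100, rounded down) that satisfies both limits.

$64,800

Payment cap: 10% × $14,500 = $1,450/month.
At $20.35 per $1,000, that supports 1,450/20.35 × 1,000 ≈ $71,253 → $71,200.
LTV cap: 90% × $72,000 = $64,800 → $64,800.
Binding constraint: loan-to-value.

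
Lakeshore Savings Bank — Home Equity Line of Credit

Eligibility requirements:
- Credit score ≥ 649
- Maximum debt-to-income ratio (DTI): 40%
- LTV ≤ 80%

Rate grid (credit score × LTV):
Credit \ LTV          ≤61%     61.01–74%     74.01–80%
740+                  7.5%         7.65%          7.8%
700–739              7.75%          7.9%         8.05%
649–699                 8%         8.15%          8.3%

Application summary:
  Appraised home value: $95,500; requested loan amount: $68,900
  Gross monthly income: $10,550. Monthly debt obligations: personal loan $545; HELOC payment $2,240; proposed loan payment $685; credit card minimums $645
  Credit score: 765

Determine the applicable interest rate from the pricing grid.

7.65%

Credit score 765 ≥ 649; Total monthly debts = (545 + 2,240 + 685 + 645) = 4,115. Debt-to-income = 4,115/10,550 = 39% — meets 40% limit
LTV = 68,900/95,500 = 72.1% ≤ 80%
Score 765 is in the 740+ band; LTV 72.1% is in the 61.01–74% band → 7.65%.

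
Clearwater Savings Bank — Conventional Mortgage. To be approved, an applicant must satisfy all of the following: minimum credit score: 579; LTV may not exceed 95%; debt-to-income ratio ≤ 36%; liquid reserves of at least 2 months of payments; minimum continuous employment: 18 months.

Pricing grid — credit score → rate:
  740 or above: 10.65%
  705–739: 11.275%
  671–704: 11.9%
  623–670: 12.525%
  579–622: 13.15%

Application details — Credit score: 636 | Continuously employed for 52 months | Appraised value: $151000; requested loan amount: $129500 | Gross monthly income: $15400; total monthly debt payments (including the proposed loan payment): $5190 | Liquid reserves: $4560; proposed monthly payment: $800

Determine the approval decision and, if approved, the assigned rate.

Approved at 12.525%

Credit score 636 ≥ 579 (meets minimum)
Reserves = 4,560/800 = 5.7 months ≥ 2
DTI = 5,190/15,400 = 33.7% ≤ 36%
Loan-to-value = 129,500/151,000 = 85.8% — pass (95% max)
Employment 52 ≥ 18 months
All requirements met. Score 636 falls in the 623–670 tier → 12.525%.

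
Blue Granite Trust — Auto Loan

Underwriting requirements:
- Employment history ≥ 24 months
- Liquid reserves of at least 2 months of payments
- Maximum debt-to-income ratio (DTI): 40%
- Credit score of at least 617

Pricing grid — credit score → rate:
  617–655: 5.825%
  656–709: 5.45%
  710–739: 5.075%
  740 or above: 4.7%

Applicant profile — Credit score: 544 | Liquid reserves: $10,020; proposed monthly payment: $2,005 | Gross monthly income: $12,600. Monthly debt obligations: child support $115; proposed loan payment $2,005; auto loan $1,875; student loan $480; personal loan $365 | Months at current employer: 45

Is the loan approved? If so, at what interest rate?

Credit score 544 < 617 (below minimum)
Liquid reserves cover 10,020/2,005 = 5.0 months — ≥ 2 required
Total monthly debts = (115 + 2,005 + 1,875 + 480 + 365) = 4,840. Debt-to-income = 4,840/12,600 = 38.4% — meets 40% limit
Employment 45 ≥ 24 months
Not all requirements met → denied.

Denied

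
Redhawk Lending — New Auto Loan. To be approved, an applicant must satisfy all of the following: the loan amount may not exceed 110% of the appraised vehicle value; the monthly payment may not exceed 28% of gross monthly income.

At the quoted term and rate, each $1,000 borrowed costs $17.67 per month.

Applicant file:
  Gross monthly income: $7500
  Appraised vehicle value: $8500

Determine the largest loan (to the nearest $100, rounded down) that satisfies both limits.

Payment cap: 28% × $7,500 = $2,100/month.
At $17.67 per $1,000, that supports 2,100/17.67 × 1,000 ≈ $118,845 → $118,800.
LTV cap: 110% × $8,500 = $9,350 → $9,300.
Binding constraint: loan-to-value.

$9,300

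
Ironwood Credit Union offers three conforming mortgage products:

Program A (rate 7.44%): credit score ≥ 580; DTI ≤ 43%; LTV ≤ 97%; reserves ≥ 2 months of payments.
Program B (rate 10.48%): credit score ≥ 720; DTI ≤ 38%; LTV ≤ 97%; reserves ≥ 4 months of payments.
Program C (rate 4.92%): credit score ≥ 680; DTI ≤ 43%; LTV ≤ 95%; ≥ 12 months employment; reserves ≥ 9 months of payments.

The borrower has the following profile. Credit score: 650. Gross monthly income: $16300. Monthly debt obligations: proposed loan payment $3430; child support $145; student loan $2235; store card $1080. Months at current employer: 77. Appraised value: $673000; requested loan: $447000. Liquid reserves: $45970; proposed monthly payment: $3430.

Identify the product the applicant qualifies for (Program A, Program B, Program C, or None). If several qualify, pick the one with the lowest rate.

Total debts = (3,430 + 145 + 2,235 + 1,080) = 6,890; DTI = 6,890/16,300 = 42.3%.
LTV = 447,000/673,000 = 66.4%.
Reserves = 45,970/3,430 = 13.4 months.
Program A: score 650 ≥ 580; DTI 42.3% ≤ 43%; LTV 66.4% ≤ 97%; reserves 13.4 ≥ 2 mo → qualifies.
Program B: score 650 < 720; DTI 42.3% > 38%; LTV 66.4% ≤ 97%; reserves 13.4 ≥ 4 mo → does not qualify.
Program C: score 650 < 680; DTI 42.3% ≤ 43%; LTV 66.4% ≤ 95%; employment 77 ≥ 12 mo; reserves 13.4 ≥ 9 mo → does not qualify.

Program A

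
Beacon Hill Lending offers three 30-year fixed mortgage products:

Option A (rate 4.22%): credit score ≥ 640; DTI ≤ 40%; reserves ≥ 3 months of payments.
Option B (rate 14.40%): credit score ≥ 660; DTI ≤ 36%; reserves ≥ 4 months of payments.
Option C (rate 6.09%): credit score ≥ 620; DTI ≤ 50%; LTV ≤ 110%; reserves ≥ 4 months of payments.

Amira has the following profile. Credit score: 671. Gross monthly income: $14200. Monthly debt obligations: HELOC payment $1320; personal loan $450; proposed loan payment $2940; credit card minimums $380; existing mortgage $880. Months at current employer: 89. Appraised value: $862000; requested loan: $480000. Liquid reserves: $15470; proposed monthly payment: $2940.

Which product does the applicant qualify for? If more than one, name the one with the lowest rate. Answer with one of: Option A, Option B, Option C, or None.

Option C

Total debts = (1,320 + 450 + 2,940 + 380 + 880) = 5,970; DTI = 5,970/14,200 = 42%.
LTV = 480,000/862,000 = 55.7%.
Reserves = 15,470/2,940 = 5.3 months.
Option A: score 671 ≥ 640; DTI 42% > 40%; reserves 5.3 ≥ 3 mo → does not qualify.
Option B: score 671 ≥ 660; DTI 42% > 36%; reserves 5.3 ≥ 4 mo → does not qualify.
Option C: score 671 ≥ 620; DTI 42% ≤ 50%; LTV 55.7% ≤ 110%; reserves 5.3 ≥ 4 mo → qualifies.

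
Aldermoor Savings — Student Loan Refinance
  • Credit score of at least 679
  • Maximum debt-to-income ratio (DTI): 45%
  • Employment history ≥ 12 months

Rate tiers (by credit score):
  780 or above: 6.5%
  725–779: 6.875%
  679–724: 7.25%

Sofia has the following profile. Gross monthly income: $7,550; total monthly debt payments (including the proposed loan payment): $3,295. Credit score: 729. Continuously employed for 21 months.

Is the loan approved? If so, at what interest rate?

Approved at 6.875%

Credit score 729 ≥ 679 (meets minimum)
DTI = 3,295/7,550 = 43.6% ≤ 45%
Employment 21 ≥ 12 months
All requirements met. Score 729 falls in the 725–779 tier → 6.875%.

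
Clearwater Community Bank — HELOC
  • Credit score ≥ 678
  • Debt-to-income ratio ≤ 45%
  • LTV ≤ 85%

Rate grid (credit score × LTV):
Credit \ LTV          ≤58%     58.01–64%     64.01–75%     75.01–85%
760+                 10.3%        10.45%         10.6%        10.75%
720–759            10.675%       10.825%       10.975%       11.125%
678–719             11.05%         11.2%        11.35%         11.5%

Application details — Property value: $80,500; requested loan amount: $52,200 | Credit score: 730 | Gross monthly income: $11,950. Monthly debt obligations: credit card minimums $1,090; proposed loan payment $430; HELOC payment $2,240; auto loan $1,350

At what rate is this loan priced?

10.975%

Credit score 730 ≥ 678; Total monthly debts = (1,090 + 430 + 2,240 + 1,350) = 5,110. DTI = 5,110/11,950 = 42.8% ≤ 45%
LTV = 52,200/80,500 = 64.8% ≤ 85%
Row: 730 falls in 720–759. Column: 64.8% falls in 64.01–75%. Rate = 10.975%.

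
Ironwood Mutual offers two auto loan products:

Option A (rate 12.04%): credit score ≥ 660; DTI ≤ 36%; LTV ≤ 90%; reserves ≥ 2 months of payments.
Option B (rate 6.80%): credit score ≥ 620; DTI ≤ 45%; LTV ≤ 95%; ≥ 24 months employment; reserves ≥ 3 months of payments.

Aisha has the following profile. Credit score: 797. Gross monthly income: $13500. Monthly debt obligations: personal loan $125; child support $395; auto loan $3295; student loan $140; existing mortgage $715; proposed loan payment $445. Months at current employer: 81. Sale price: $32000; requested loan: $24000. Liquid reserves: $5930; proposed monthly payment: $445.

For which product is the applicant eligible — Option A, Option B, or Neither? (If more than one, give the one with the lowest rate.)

Option B

Total debts = (125 + 395 + 3,295 + 140 + 715 + 445) = 5,115; DTI = 5,115/13,500 = 37.9%.
LTV = 24,000/32,000 = 75%.
Reserves = 5,930/445 = 13.3 months.
Option A: score 797 ≥ 660; DTI 37.9% > 36%; LTV 75% ≤ 90%; reserves 13.3 ≥ 2 mo → does not qualify.
Option B: score 797 ≥ 620; DTI 37.9% ≤ 45%; LTV 75% ≤ 95%; employment 81 ≥ 24 mo; reserves 13.3 ≥ 3 mo → qualifies.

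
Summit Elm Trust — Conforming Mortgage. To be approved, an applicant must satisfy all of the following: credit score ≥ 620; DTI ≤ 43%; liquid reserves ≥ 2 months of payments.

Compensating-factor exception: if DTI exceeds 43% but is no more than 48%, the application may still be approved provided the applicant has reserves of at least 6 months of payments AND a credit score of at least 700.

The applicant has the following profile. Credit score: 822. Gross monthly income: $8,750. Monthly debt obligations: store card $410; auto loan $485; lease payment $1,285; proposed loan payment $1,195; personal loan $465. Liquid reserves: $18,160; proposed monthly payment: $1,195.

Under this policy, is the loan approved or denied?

Credit score 822 ≥ 620 (meets base)
Total debts = (410 + 485 + 1,285 + 1,195 + 465) = 3,840. DTI: 3,840 ÷ 8,750 = 43.9%, over the 43% base limit.
Reserves = 18,160/1,195 = 15.2 months ≥ 2
43.9% falls in the override range (43%–48%), so the compensating-factor test applies.
Reserves 15.2 ≥ 6 months; credit score 822 ≥ 700.
Both compensating conditions met → exception applies.

Approved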